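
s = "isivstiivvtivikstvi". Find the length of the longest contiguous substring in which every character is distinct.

5

add i: [i] len 1
add s: [i, s] len 2
add i (repeat i, move left end past it): [s, i] len 2
add v: [s, i, v] len 3
add s (repeat s, move left end past it): [i, v, s] len 3
add t: [i, v, s, t] len 4
add i (repeat i, move left end past it): [v, s, t, i] len 4
add i (repeat i, move left end past it): [i] len 1
add v: [i, v] len 2
add v (repeat v, move left end past it): [v] len 1
add t: [v, t] len 2
add i: [v, t, i] len 3
add v (repeat v, move left end past it): [t, i, v] len 3
add i (repeat i, move left end past it): [v, i] len 2
add k: [v, i, k] len 3
add s: [v, i, k, s] len 4
add t: [v, i, k, s, t] len 5
add v (repeat v, move left end past it): [i, k, s, t, v] len 5
add i (repeat i, move left end past it): [k, s, t, v, i] len 5
Longest all-distinct length: 5.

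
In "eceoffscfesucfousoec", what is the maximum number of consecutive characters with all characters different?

6

[e] len 1
[e, c] len 2
[c, e] len 2
[c, e, o] len 3
[c, e, o, f] len 4
[f] len 1
[f, s] len 2
[f, s, c] len 3
[s, c, f] len 3
[s, c, f, e] len 4
[c, f, e, s] len 4
[c, f, e, s, u] len 5
[f, e, s, u, c] len 5
[e, s, u, c, f] len 5
[e, s, u, c, f, o] len 6
[c, f, o, u] len 4
[c, f, o, u, s] len 5
[u, s, o] len 3
[u, s, o, e] len 4
[u, s, o, e, c] len 5
Longest all-distinct length: 6.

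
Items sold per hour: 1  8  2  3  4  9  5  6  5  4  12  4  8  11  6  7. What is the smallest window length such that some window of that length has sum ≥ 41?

add 1: running sum 1 < 41
add 8: running sum 9 < 41
add 2: running sum 11 < 41
add 3: running sum 14 < 41
add 4: running sum 18 < 41
add 9: running sum 27 < 41
add 5: running sum 32 < 41
add 6: running sum 38 < 41
add 5: shortest ending here [8, 2, 3, 4, 9, 5, 6, 5] sum 42, len 8
add 4: shortest ending here [8, 2, 3, 4, 9, 5, 6, 5, 4] sum 46, len 9
add 12: shortest ending here [9, 5, 6, 5, 4, 12] sum 41, len 6
add 4: shortest ending here [9, 5, 6, 5, 4, 12, 4] sum 45, len 7
add 8: shortest ending here [5, 6, 5, 4, 12, 4, 8] sum 44, len 7
add 11: shortest ending here [5, 4, 12, 4, 8, 11] sum 44, len 6
add 6: shortest ending here [12, 4, 8, 11, 6] sum 41, len 5
add 7: shortest ending here [12, 4, 8, 11, 6, 7] sum 48, len 6
Shortest qualifying length: 5.

5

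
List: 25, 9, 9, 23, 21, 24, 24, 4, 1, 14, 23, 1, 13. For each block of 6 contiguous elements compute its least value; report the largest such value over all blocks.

9

(25, 9, 9, 23, 21, 24) → min 9
(9, 9, 23, 21, 24, 24) → min 9
(9, 23, 21, 24, 24, 4) → min 4
(23, 21, 24, 24, 4, 1) → min 1
(21, 24, 24, 4, 1, 14) → min 1
(24, 24, 4, 1, 14, 23) → min 1
(24, 4, 1, 14, 23, 1) → min 1
(4, 1, 14, 23, 1, 13) → min 1
Largest of these is 9.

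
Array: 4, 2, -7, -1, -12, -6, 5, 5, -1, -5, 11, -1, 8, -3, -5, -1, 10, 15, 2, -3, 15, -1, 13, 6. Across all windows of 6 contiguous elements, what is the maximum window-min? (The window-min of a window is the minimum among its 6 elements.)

(4, 2, -7, -1, -12, -6) → min -12
(2, -7, -1, -12, -6, 5) → min -12
(-7, -1, -12, -6, 5, 5) → min -12
(-1, -12, -6, 5, 5, -1) → min -12
(-12, -6, 5, 5, -1, -5) → min -12
(-6, 5, 5, -1, -5, 11) → min -6
(5, 5, -1, -5, 11, -1) → min -5
(5, -1, -5, 11, -1, 8) → min -5
(-1, -5, 11, -1, 8, -3) → min -5
(-5, 11, -1, 8, -3, -5) → min -5
(11, -1, 8, -3, -5, -1) → min -5
(-1, 8, -3, -5, -1, 10) → min -5
(8, -3, -5, -1, 10, 15) → min -5
(-3, -5, -1, 10, 15, 2) → min -5
(-5, -1, 10, 15, 2, -3) → min -5
(-1, 10, 15, 2, -3, 15) → min -3
(10, 15, 2, -3, 15, -1) → min -3
(15, 2, -3, 15, -1, 13) → min -3
(2, -3, 15, -1, 13, 6) → min -3
Maximum of these is -3.

-3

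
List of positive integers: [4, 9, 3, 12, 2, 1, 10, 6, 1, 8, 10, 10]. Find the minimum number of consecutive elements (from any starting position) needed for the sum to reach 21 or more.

Extend right; whenever the sum reaches 21, record the length and shrink from the left:
add 4: running sum 4 < 21
add 9: running sum 13 < 21
add 3: running sum 16 < 21
add 12: shortest ending here [9, 3, 12] sum 24, len 3
add 2: shortest ending here [9, 3, 12, 2] sum 26, len 4
add 1: shortest ending here [9, 3, 12, 2, 1] sum 27, len 5
add 10: shortest ending here [12, 2, 1, 10] sum 25, len 4
add 6: shortest ending here [12, 2, 1, 10, 6] sum 31, len 5
add 1: shortest ending here [12, 2, 1, 10, 6, 1] sum 32, len 6
add 8: shortest ending here [10, 6, 1, 8] sum 25, len 4
add 10: shortest ending here [6, 1, 8, 10] sum 25, len 4
add 10: shortest ending here [8, 10, 10] sum 28, len 3
Shortest qualifying length: 3.

3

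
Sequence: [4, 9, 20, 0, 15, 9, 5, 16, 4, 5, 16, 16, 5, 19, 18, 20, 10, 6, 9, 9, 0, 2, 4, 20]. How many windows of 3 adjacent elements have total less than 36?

4 9 20 → sum 33  < 36 ✓
9 20 0 → sum 29  < 36 ✓
20 0 15 → sum 35  < 36 ✓
0 15 9 → sum 24  < 36 ✓
15 9 5 → sum 29  < 36 ✓
9 5 16 → sum 30  < 36 ✓
5 16 4 → sum 25  < 36 ✓
16 4 5 → sum 25  < 36 ✓
4 5 16 → sum 25  < 36 ✓
5 16 16 → sum 37
16 16 5 → sum 37
16 5 19 → sum 40
5 19 18 → sum 42
19 18 20 → sum 57
18 20 10 → sum 48
20 10 6 → sum 36
10 6 9 → sum 25  < 36 ✓
6 9 9 → sum 24  < 36 ✓
9 9 0 → sum 18  < 36 ✓
9 0 2 → sum 11  < 36 ✓
0 2 4 → sum 6  < 36 ✓
2 4 20 → sum 26  < 36 ✓
15 windows satisfy the condition.

15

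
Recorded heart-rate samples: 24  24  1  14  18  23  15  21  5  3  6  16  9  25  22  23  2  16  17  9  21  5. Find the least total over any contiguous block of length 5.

39

(24, 24, 1, 14, 18) → sum 81
(24, 1, 14, 18, 23) → sum 80
(1, 14, 18, 23, 15) → sum 71
(14, 18, 23, 15, 21) → sum 91
(18, 23, 15, 21, 5) → sum 82
(23, 15, 21, 5, 3) → sum 67
(15, 21, 5, 3, 6) → sum 50
(21, 5, 3, 6, 16) → sum 51
(5, 3, 6, 16, 9) → sum 39
(3, 6, 16, 9, 25) → sum 59
(6, 16, 9, 25, 22) → sum 78
(16, 9, 25, 22, 23) → sum 95
(9, 25, 22, 23, 2) → sum 81
(25, 22, 23, 2, 16) → sum 88
(22, 23, 2, 16, 17) → sum 80
(23, 2, 16, 17, 9) → sum 67
(2, 16, 17, 9, 21) → sum 65
(16, 17, 9, 21, 5) → sum 68
Least of these is 39.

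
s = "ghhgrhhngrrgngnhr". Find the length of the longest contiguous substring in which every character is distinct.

4

[g] len 1
[g, h] len 2
[h] len 1
[h, g] len 2
[h, g, r] len 3
[g, r, h] len 3
[h] len 1
[h, n] len 2
[h, n, g] len 3
[h, n, g, r] len 4
[r] len 1
[r, g] len 2
[r, g, n] len 3
[n, g] len 2
[g, n] len 2
[g, n, h] len 3
[g, n, h, r] len 4
Longest all-distinct length: 4.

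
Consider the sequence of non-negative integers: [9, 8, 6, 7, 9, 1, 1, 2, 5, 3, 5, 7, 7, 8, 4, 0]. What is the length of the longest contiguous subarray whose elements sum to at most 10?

add 9: [9] sum 9, len 1
add 8: [8] sum 8, len 1
add 6: [6] sum 6, len 1
add 7: [7] sum 7, len 1
add 9: [9] sum 9, len 1
add 1: [9, 1] sum 10, len 2
add 1: [1, 1] sum 2, len 2
add 2: [1, 1, 2] sum 4, len 3
add 5: [1, 1, 2, 5] sum 9, len 4
add 3: [2, 5, 3] sum 10, len 3
add 5: [3, 5] sum 8, len 2
add 7: [7] sum 7, len 1
add 7: [7] sum 7, len 1
add 8: [8] sum 8, len 1
add 4: [4] sum 4, len 1
add 0: [4, 0] sum 4, len 2
Longest length seen: 4.

4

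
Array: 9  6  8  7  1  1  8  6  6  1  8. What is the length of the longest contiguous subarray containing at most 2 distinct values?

Extend right; when distinct count exceeds 2, shrink from the left:
add 9: window [9] (1 distinct), len 1
add 6: window [9, 6] (2 distinct), len 2
add 8: window [6, 8] (2 distinct), len 2
add 7: window [8, 7] (2 distinct), len 2
add 1: window [7, 1] (2 distinct), len 2
add 1: window [7, 1, 1] (2 distinct), len 3
add 8: window [1, 1, 8] (2 distinct), len 3
add 6: window [8, 6] (2 distinct), len 2
add 6: window [8, 6, 6] (2 distinct), len 3
add 1: window [6, 6, 1] (2 distinct), len 3
add 8: window [1, 8] (2 distinct), len 2
Longest length with ≤2 distinct: 3.

3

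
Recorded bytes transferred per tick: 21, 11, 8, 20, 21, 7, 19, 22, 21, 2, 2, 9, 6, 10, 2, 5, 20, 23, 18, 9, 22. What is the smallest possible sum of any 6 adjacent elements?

Each size-6 window and its sum:
[21, 11, 8, 20, 21, 7] → sum 88
[11, 8, 20, 21, 7, 19] → sum 86
[8, 20, 21, 7, 19, 22] → sum 97
[20, 21, 7, 19, 22, 21] → sum 110
[21, 7, 19, 22, 21, 2] → sum 92
[7, 19, 22, 21, 2, 2] → sum 73
[19, 22, 21, 2, 2, 9] → sum 75
[22, 21, 2, 2, 9, 6] → sum 62
[21, 2, 2, 9, 6, 10] → sum 50
[2, 2, 9, 6, 10, 2] → sum 31
[2, 9, 6, 10, 2, 5] → sum 34
[9, 6, 10, 2, 5, 20] → sum 52
[6, 10, 2, 5, 20, 23] → sum 66
[10, 2, 5, 20, 23, 18] → sum 78
[2, 5, 20, 23, 18, 9] → sum 77
[5, 20, 23, 18, 9, 22] → sum 97
Smallest of these is 31.

31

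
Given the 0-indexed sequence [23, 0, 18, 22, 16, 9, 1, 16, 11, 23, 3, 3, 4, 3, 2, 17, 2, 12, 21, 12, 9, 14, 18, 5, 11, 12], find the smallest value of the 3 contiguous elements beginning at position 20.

Elements at indices 20..22: 9, 14, 18
min(9, 14, 18) = 9

9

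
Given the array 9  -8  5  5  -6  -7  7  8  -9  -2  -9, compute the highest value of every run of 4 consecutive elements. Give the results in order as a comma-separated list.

9, 5, 5, 7, 8, 8, 8, 8

(9, -8, 5, 5) → max 9
(-8, 5, 5, -6) → max 5
(5, 5, -6, -7) → max 5
(5, -6, -7, 7) → max 7
(-6, -7, 7, 8) → max 8
(-7, 7, 8, -9) → max 8
(7, 8, -9, -2) → max 8
(8, -9, -2, -9) → max 8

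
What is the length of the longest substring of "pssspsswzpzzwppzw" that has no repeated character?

add p: [p] len 1
add s: [p, s] len 2
add s (repeat s, move left end past it): [s] len 1
add s (repeat s, move left end past it): [s] len 1
add p: [s, p] len 2
add s (repeat s, move left end past it): [p, s] len 2
add s (repeat s, move left end past it): [s] len 1
add w: [s, w] len 2
add z: [s, w, z] len 3
add p: [s, w, z, p] len 4
add z (repeat z, move left end past it): [p, z] len 2
add z (repeat z, move left end past it): [z] len 1
add w: [z, w] len 2
add p: [z, w, p] len 3
add p (repeat p, move left end past it): [p] len 1
add z: [p, z] len 2
add w: [p, z, w] len 3
Longest all-distinct length: 4.

4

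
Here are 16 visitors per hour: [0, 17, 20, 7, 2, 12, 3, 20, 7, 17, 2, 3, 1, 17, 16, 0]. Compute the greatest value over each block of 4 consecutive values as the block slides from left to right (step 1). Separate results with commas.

20, 20, 20, 12, 20, 20, 20, 20, 17, 17, 17, 17, 17

(0, 17, 20, 7) → max 20
(17, 20, 7, 2) → max 20
(20, 7, 2, 12) → max 20
(7, 2, 12, 3) → max 12
(2, 12, 3, 20) → max 20
(12, 3, 20, 7) → max 20
(3, 20, 7, 17) → max 20
(20, 7, 17, 2) → max 20
(7, 17, 2, 3) → max 17
(17, 2, 3, 1) → max 17
(2, 3, 1, 17) → max 17
(3, 1, 17, 16) → max 17
(1, 17, 16, 0) → max 17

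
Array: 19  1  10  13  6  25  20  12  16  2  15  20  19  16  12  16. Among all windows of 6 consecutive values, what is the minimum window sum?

74

[19, 1, 10, 13, 6, 25] → sum 74
[1, 10, 13, 6, 25, 20] → sum 75
[10, 13, 6, 25, 20, 12] → sum 86
[13, 6, 25, 20, 12, 16] → sum 92
[6, 25, 20, 12, 16, 2] → sum 81
[25, 20, 12, 16, 2, 15] → sum 90
[20, 12, 16, 2, 15, 20] → sum 85
[12, 16, 2, 15, 20, 19] → sum 84
[16, 2, 15, 20, 19, 16] → sum 88
[2, 15, 20, 19, 16, 12] → sum 84
[15, 20, 19, 16, 12, 16] → sum 98
Minimum of these is 74.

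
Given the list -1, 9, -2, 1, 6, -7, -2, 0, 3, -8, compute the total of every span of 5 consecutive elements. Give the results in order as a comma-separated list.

[-1, 9, -2, 1, 6] → sum 13
[9, -2, 1, 6, -7] → sum 7
[-2, 1, 6, -7, -2] → sum -4
[1, 6, -7, -2, 0] → sum -2
[6, -7, -2, 0, 3] → sum 0
[-7, -2, 0, 3, -8] → sum -14

13, 7, -4, -2, 0, -14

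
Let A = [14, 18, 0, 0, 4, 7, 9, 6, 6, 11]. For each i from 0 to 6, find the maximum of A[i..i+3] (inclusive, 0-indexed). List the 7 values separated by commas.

14 18 0 0 → max 18
18 0 0 4 → max 18
0 0 4 7 → max 7
0 4 7 9 → max 9
4 7 9 6 → max 9
7 9 6 6 → max 9
9 6 6 11 → max 11

18, 18, 7, 9, 9, 9, 11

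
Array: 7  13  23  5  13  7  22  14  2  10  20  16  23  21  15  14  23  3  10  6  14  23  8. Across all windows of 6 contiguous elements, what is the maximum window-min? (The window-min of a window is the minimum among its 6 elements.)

14

(7, 13, 23, 5, 13, 7) → min 5
(13, 23, 5, 13, 7, 22) → min 5
(23, 5, 13, 7, 22, 14) → min 5
(5, 13, 7, 22, 14, 2) → min 2
(13, 7, 22, 14, 2, 10) → min 2
(7, 22, 14, 2, 10, 20) → min 2
(22, 14, 2, 10, 20, 16) → min 2
(14, 2, 10, 20, 16, 23) → min 2
(2, 10, 20, 16, 23, 21) → min 2
(10, 20, 16, 23, 21, 15) → min 10
(20, 16, 23, 21, 15, 14) → min 14
(16, 23, 21, 15, 14, 23) → min 14
(23, 21, 15, 14, 23, 3) → min 3
(21, 15, 14, 23, 3, 10) → min 3
(15, 14, 23, 3, 10, 6) → min 3
(14, 23, 3, 10, 6, 14) → min 3
(23, 3, 10, 6, 14, 23) → min 3
(3, 10, 6, 14, 23, 8) → min 3
Maximum of these is 14.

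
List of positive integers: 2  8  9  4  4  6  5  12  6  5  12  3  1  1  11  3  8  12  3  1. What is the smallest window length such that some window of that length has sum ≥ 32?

4

add 2: running sum 2 < 32
add 8: running sum 10 < 32
add 9: running sum 19 < 32
add 4: running sum 23 < 32
add 4: running sum 27 < 32
add 6: shortest ending here [2, 8, 9, 4, 4, 6] sum 33, len 6
add 5: shortest ending here [8, 9, 4, 4, 6, 5] sum 36, len 6
add 12: shortest ending here [9, 4, 4, 6, 5, 12] sum 40, len 6
add 6: shortest ending here [4, 6, 5, 12, 6] sum 33, len 5
add 5: shortest ending here [6, 5, 12, 6, 5] sum 34, len 5
add 12: shortest ending here [12, 6, 5, 12] sum 35, len 4
add 3: shortest ending here [12, 6, 5, 12, 3] sum 38, len 5
add 1: shortest ending here [12, 6, 5, 12, 3, 1] sum 39, len 6
add 1: shortest ending here [12, 6, 5, 12, 3, 1, 1] sum 40, len 7
add 11: shortest ending here [5, 12, 3, 1, 1, 11] sum 33, len 6
add 3: shortest ending here [5, 12, 3, 1, 1, 11, 3] sum 36, len 7
add 8: shortest ending here [12, 3, 1, 1, 11, 3, 8] sum 39, len 7
add 12: shortest ending here [11, 3, 8, 12] sum 34, len 4
add 3: shortest ending here [11, 3, 8, 12, 3] sum 37, len 5
add 1: shortest ending here [11, 3, 8, 12, 3, 1] sum 38, len 6
Shortest qualifying length: 4.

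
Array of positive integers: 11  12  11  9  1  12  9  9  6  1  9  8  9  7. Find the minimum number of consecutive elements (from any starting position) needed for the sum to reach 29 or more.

3

add 11: running sum 11 < 29
add 12: running sum 23 < 29
end 2: [11, 12, 11] sum 34, len 3
end 3: [12, 11, 9] sum 32, len 3
end 4: [12, 11, 9, 1] sum 33, len 4
end 5: [11, 9, 1, 12] sum 33, len 4
end 6: [9, 1, 12, 9] sum 31, len 4
end 7: [12, 9, 9] sum 30, len 3
end 8: [12, 9, 9, 6] sum 36, len 4
end 9: [12, 9, 9, 6, 1] sum 37, len 5
end 10: [9, 9, 6, 1, 9] sum 34, len 5
end 11: [9, 6, 1, 9, 8] sum 33, len 5
end 12: [6, 1, 9, 8, 9] sum 33, len 5
end 13: [9, 8, 9, 7] sum 33, len 4
Shortest qualifying length: 3.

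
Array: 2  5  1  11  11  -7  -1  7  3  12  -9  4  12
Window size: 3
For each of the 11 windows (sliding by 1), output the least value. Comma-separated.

1, 1, 1, -7, -7, -7, -1, 3, -9, -9, -9

(2, 5, 1) → min 1
(5, 1, 11) → min 1
(1, 11, 11) → min 1
(11, 11, -7) → min -7
(11, -7, -1) → min -7
(-7, -1, 7) → min -7
(-1, 7, 3) → min -1
(7, 3, 12) → min 3
(3, 12, -9) → min -9
(12, -9, 4) → min -9
(-9, 4, 12) → min -9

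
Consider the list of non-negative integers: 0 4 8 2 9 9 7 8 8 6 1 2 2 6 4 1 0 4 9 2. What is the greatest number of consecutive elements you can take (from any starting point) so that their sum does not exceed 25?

→ 0: sum 0, len 1
→ 4: sum 4, len 2
→ 8: sum 12, len 3
→ 2: sum 14, len 4
→ 9: sum 23, len 5
→ 9 (dropped 0, 4, 8): sum 20, len 3
→ 7 (dropped 2): sum 25, len 3
→ 8 (dropped 9): sum 24, len 3
→ 8 (dropped 9): sum 23, len 3
→ 6 (dropped 7): sum 22, len 3
→ 1: sum 23, len 4
→ 2: sum 25, len 5
→ 2 (dropped 8): sum 19, len 5
→ 6: sum 25, len 6
→ 4 (dropped 8): sum 21, len 6
→ 1: sum 22, len 7
→ 0: sum 22, len 8
→ 4 (dropped 6): sum 20, len 8
→ 9 (dropped 1, 2, 2): sum 24, len 6
→ 2 (dropped 6): sum 20, len 6
Longest length seen: 8.

8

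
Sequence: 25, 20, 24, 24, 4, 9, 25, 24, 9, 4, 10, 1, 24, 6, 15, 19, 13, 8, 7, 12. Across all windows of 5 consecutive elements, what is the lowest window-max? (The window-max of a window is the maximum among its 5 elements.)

19

Each size-5 window and its max:
[25, 20, 24, 24, 4] → max 25
[20, 24, 24, 4, 9] → max 24
[24, 24, 4, 9, 25] → max 25
[24, 4, 9, 25, 24] → max 25
[4, 9, 25, 24, 9] → max 25
[9, 25, 24, 9, 4] → max 25
[25, 24, 9, 4, 10] → max 25
[24, 9, 4, 10, 1] → max 24
[9, 4, 10, 1, 24] → max 24
[4, 10, 1, 24, 6] → max 24
[10, 1, 24, 6, 15] → max 24
[1, 24, 6, 15, 19] → max 24
[24, 6, 15, 19, 13] → max 24
[6, 15, 19, 13, 8] → max 19
[15, 19, 13, 8, 7] → max 19
[19, 13, 8, 7, 12] → max 19
Lowest of these is 19.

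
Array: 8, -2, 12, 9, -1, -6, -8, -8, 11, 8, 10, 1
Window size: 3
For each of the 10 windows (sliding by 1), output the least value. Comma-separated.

[8, -2, 12] → min -2
[-2, 12, 9] → min -2
[12, 9, -1] → min -1
[9, -1, -6] → min -6
[-1, -6, -8] → min -8
[-6, -8, -8] → min -8
[-8, -8, 11] → min -8
[-8, 11, 8] → min -8
[11, 8, 10] → min 8
[8, 10, 1] → min 1

-2, -2, -1, -6, -8, -8, -8, -8, 8, 1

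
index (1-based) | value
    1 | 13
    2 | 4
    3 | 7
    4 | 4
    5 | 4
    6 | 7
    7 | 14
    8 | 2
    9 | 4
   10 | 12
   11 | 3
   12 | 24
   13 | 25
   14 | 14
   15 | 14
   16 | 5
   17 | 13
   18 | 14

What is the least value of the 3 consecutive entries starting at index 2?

4

Elements at indices 2..4: 4, 7, 4
min(4, 7, 4) = 4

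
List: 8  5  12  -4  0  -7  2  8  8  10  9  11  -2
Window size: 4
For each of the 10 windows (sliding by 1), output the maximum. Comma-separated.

12, 12, 12, 2, 8, 8, 10, 10, 11, 11

[8, 5, 12, -4] → max 12
[5, 12, -4, 0] → max 12
[12, -4, 0, -7] → max 12
[-4, 0, -7, 2] → max 2
[0, -7, 2, 8] → max 8
[-7, 2, 8, 8] → max 8
[2, 8, 8, 10] → max 10
[8, 8, 10, 9] → max 10
[8, 10, 9, 11] → max 11
[10, 9, 11, -2] → max 11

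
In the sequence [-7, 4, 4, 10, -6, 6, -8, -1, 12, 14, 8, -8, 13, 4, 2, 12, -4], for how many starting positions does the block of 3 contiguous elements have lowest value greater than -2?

5

(-7, 4, 4) → min -7
(4, 4, 10) → min 4  > -2 ✓
(4, 10, -6) → min -6
(10, -6, 6) → min -6
(-6, 6, -8) → min -8
(6, -8, -1) → min -8
(-8, -1, 12) → min -8
(-1, 12, 14) → min -1  > -2 ✓
(12, 14, 8) → min 8  > -2 ✓
(14, 8, -8) → min -8
(8, -8, 13) → min -8
(-8, 13, 4) → min -8
(13, 4, 2) → min 2  > -2 ✓
(4, 2, 12) → min 2  > -2 ✓
(2, 12, -4) → min -4
5 windows satisfy the condition.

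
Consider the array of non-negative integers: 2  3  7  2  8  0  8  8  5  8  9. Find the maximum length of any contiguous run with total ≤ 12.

→ 2: sum 2, len 1
→ 3: sum 5, len 2
→ 7: sum 12, len 3
→ 2 (dropped 2): sum 12, len 3
→ 8 (dropped 3, 7): sum 10, len 2
→ 0: sum 10, len 3
→ 8 (dropped 2, 8): sum 8, len 2
→ 8 (dropped 0, 8): sum 8, len 1
→ 5 (dropped 8): sum 5, len 1
→ 8 (dropped 5): sum 8, len 1
→ 9 (dropped 8): sum 9, len 1
Longest length seen: 3.

3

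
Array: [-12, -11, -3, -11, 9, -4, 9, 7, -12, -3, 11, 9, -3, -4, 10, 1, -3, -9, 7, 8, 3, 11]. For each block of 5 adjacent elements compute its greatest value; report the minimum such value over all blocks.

Each size-5 window and its max:
-12 -11 -3 -11 9 → max 9
-11 -3 -11 9 -4 → max 9
-3 -11 9 -4 9 → max 9
-11 9 -4 9 7 → max 9
9 -4 9 7 -12 → max 9
-4 9 7 -12 -3 → max 9
9 7 -12 -3 11 → max 11
7 -12 -3 11 9 → max 11
-12 -3 11 9 -3 → max 11
-3 11 9 -3 -4 → max 11
11 9 -3 -4 10 → max 11
9 -3 -4 10 1 → max 10
-3 -4 10 1 -3 → max 10
-4 10 1 -3 -9 → max 10
10 1 -3 -9 7 → max 10
1 -3 -9 7 8 → max 8
-3 -9 7 8 3 → max 8
-9 7 8 3 11 → max 11
Minimum of these is 8.

8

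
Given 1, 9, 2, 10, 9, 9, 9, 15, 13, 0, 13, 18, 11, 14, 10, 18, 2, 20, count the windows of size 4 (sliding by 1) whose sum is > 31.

12

1 9 2 10 → sum 22
9 2 10 9 → sum 30
2 10 9 9 → sum 30
10 9 9 9 → sum 37  > 31 ✓
9 9 9 15 → sum 42  > 31 ✓
9 9 15 13 → sum 46  > 31 ✓
9 15 13 0 → sum 37  > 31 ✓
15 13 0 13 → sum 41  > 31 ✓
13 0 13 18 → sum 44  > 31 ✓
0 13 18 11 → sum 42  > 31 ✓
13 18 11 14 → sum 56  > 31 ✓
18 11 14 10 → sum 53  > 31 ✓
11 14 10 18 → sum 53  > 31 ✓
14 10 18 2 → sum 44  > 31 ✓
10 18 2 20 → sum 50  > 31 ✓
12 windows satisfy the condition.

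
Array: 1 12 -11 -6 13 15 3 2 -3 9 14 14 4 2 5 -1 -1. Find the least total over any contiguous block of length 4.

[1, 12, -11, -6] → sum -4
[12, -11, -6, 13] → sum 8
[-11, -6, 13, 15] → sum 11
[-6, 13, 15, 3] → sum 25
[13, 15, 3, 2] → sum 33
[15, 3, 2, -3] → sum 17
[3, 2, -3, 9] → sum 11
[2, -3, 9, 14] → sum 22
[-3, 9, 14, 14] → sum 34
[9, 14, 14, 4] → sum 41
[14, 14, 4, 2] → sum 34
[14, 4, 2, 5] → sum 25
[4, 2, 5, -1] → sum 10
[2, 5, -1, -1] → sum 5
Least of these is -4.

-4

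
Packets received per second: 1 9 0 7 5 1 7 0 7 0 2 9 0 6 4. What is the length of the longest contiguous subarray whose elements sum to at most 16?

5

[1] sum 1 len 1
[1, 9] sum 10 len 2
[1, 9, 0] sum 10 len 3
[9, 0, 7] sum 16 len 3
[0, 7, 5] sum 12 len 3
[0, 7, 5, 1] sum 13 len 4
[5, 1, 7] sum 13 len 3
[5, 1, 7, 0] sum 13 len 4
[1, 7, 0, 7] sum 15 len 4
[1, 7, 0, 7, 0] sum 15 len 5
[7, 0, 7, 0, 2] sum 16 len 5
[0, 2, 9] sum 11 len 3
[0, 2, 9, 0] sum 11 len 4
[9, 0, 6] sum 15 len 3
[0, 6, 4] sum 10 len 3
Longest length seen: 5.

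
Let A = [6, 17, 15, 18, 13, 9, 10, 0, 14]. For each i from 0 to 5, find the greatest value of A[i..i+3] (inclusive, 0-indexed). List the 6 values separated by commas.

18, 18, 18, 18, 13, 14

[6, 17, 15, 18] → max 18
[17, 15, 18, 13] → max 18
[15, 18, 13, 9] → max 18
[18, 13, 9, 10] → max 18
[13, 9, 10, 0] → max 13
[9, 10, 0, 14] → max 14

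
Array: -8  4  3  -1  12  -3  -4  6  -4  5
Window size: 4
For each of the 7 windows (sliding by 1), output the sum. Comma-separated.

[-8, 4, 3, -1] → sum -2
[4, 3, -1, 12] → sum 18
[3, -1, 12, -3] → sum 11
[-1, 12, -3, -4] → sum 4
[12, -3, -4, 6] → sum 11
[-3, -4, 6, -4] → sum -5
[-4, 6, -4, 5] → sum 3

-2, 18, 11, 4, 11, -5, 3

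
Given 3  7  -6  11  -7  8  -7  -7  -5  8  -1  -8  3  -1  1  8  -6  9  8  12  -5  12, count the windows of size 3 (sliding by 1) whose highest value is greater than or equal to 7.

16

3 7 -6 → max 7  ≥ 7 ✓
7 -6 11 → max 11  ≥ 7 ✓
-6 11 -7 → max 11  ≥ 7 ✓
11 -7 8 → max 11  ≥ 7 ✓
-7 8 -7 → max 8  ≥ 7 ✓
8 -7 -7 → max 8  ≥ 7 ✓
-7 -7 -5 → max -5
-7 -5 8 → max 8  ≥ 7 ✓
-5 8 -1 → max 8  ≥ 7 ✓
8 -1 -8 → max 8  ≥ 7 ✓
-1 -8 3 → max 3
-8 3 -1 → max 3
3 -1 1 → max 3
-1 1 8 → max 8  ≥ 7 ✓
1 8 -6 → max 8  ≥ 7 ✓
8 -6 9 → max 9  ≥ 7 ✓
-6 9 8 → max 9  ≥ 7 ✓
9 8 12 → max 12  ≥ 7 ✓
8 12 -5 → max 12  ≥ 7 ✓
12 -5 12 → max 12  ≥ 7 ✓
16 windows satisfy the condition.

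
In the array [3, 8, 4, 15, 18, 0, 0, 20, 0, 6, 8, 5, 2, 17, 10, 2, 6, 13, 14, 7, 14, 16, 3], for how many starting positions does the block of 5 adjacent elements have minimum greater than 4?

3 8 4 15 18 → min 3
8 4 15 18 0 → min 0
4 15 18 0 0 → min 0
15 18 0 0 20 → min 0
18 0 0 20 0 → min 0
0 0 20 0 6 → min 0
0 20 0 6 8 → min 0
20 0 6 8 5 → min 0
0 6 8 5 2 → min 0
6 8 5 2 17 → min 2
8 5 2 17 10 → min 2
5 2 17 10 2 → min 2
2 17 10 2 6 → min 2
17 10 2 6 13 → min 2
10 2 6 13 14 → min 2
2 6 13 14 7 → min 2
6 13 14 7 14 → min 6  > 4 ✓
13 14 7 14 16 → min 7  > 4 ✓
14 7 14 16 3 → min 3
2 windows satisfy the condition.

2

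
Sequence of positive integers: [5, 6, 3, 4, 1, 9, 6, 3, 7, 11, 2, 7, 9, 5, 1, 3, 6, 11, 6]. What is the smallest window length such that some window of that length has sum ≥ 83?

14

Extend right; whenever the sum reaches 83, record the length and shrink from the left:
add 5: running sum 5 < 83
add 6: running sum 11 < 83
add 3: running sum 14 < 83
add 4: running sum 18 < 83
add 1: running sum 19 < 83
add 9: running sum 28 < 83
add 6: running sum 34 < 83
add 3: running sum 37 < 83
add 7: running sum 44 < 83
add 11: running sum 55 < 83
add 2: running sum 57 < 83
add 7: running sum 64 < 83
add 9: running sum 73 < 83
add 5: running sum 78 < 83
add 1: running sum 79 < 83
add 3: running sum 82 < 83
end 16: [6, 3, 4, 1, 9, 6, 3, 7, 11, 2, 7, 9, 5, 1, 3, 6] sum 83, len 16
end 17: [4, 1, 9, 6, 3, 7, 11, 2, 7, 9, 5, 1, 3, 6, 11] sum 85, len 15
end 18: [9, 6, 3, 7, 11, 2, 7, 9, 5, 1, 3, 6, 11, 6] sum 86, len 14
Shortest qualifying length: 14.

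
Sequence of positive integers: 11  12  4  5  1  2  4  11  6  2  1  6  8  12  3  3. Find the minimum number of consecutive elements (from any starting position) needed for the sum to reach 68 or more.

13

add 11: running sum 11 < 68
add 12: running sum 23 < 68
add 4: running sum 27 < 68
add 5: running sum 32 < 68
add 1: running sum 33 < 68
add 2: running sum 35 < 68
add 4: running sum 39 < 68
add 11: running sum 50 < 68
add 6: running sum 56 < 68
add 2: running sum 58 < 68
add 1: running sum 59 < 68
add 6: running sum 65 < 68
add 8: shortest ending here [11, 12, 4, 5, 1, 2, 4, 11, 6, 2, 1, 6, 8] sum 73, len 13
add 12: shortest ending here [12, 4, 5, 1, 2, 4, 11, 6, 2, 1, 6, 8, 12] sum 74, len 13
add 3: shortest ending here [12, 4, 5, 1, 2, 4, 11, 6, 2, 1, 6, 8, 12, 3] sum 77, len 14
add 3: shortest ending here [4, 5, 1, 2, 4, 11, 6, 2, 1, 6, 8, 12, 3, 3] sum 68, len 14
Shortest qualifying length: 13.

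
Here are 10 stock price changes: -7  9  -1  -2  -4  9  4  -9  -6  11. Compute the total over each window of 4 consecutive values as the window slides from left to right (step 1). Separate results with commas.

-1, 2, 2, 7, 0, -2, 0

-7 9 -1 -2 → sum -1
9 -1 -2 -4 → sum 2
-1 -2 -4 9 → sum 2
-2 -4 9 4 → sum 7
-4 9 4 -9 → sum 0
9 4 -9 -6 → sum -2
4 -9 -6 11 → sum 0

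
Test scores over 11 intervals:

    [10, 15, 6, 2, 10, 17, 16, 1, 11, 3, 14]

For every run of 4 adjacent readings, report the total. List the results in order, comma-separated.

10 15 6 2 → sum 33
15 6 2 10 → sum 33
6 2 10 17 → sum 35
2 10 17 16 → sum 45
10 17 16 1 → sum 44
17 16 1 11 → sum 45
16 1 11 3 → sum 31
1 11 3 14 → sum 29

33, 33, 35, 45, 44, 45, 31, 29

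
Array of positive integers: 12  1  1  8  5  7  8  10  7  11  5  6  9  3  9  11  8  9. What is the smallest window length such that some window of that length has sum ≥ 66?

add 12: running sum 12 < 66
add 1: running sum 13 < 66
add 1: running sum 14 < 66
add 8: running sum 22 < 66
add 5: running sum 27 < 66
add 7: running sum 34 < 66
add 8: running sum 42 < 66
add 10: running sum 52 < 66
add 7: running sum 59 < 66
end 9: [12, 1, 1, 8, 5, 7, 8, 10, 7, 11] sum 70, len 10
end 10: [12, 1, 1, 8, 5, 7, 8, 10, 7, 11, 5] sum 75, len 11
end 11: [8, 5, 7, 8, 10, 7, 11, 5, 6] sum 67, len 9
end 12: [5, 7, 8, 10, 7, 11, 5, 6, 9] sum 68, len 9
end 13: [7, 8, 10, 7, 11, 5, 6, 9, 3] sum 66, len 9
end 14: [8, 10, 7, 11, 5, 6, 9, 3, 9] sum 68, len 9
end 15: [10, 7, 11, 5, 6, 9, 3, 9, 11] sum 71, len 9
end 16: [7, 11, 5, 6, 9, 3, 9, 11, 8] sum 69, len 9
end 17: [11, 5, 6, 9, 3, 9, 11, 8, 9] sum 71, len 9
Shortest qualifying length: 9.

9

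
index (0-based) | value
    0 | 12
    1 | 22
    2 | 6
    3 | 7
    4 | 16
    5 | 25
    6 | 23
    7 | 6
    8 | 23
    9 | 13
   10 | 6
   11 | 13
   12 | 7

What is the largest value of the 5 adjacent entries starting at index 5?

25

Elements at indices 5..9: 25, 23, 6, 23, 13
max(25, 23, 6, 23, 13) = 25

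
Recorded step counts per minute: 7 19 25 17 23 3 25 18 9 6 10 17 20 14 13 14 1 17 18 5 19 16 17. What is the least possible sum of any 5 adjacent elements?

[7, 19, 25, 17, 23] → sum 91
[19, 25, 17, 23, 3] → sum 87
[25, 17, 23, 3, 25] → sum 93
[17, 23, 3, 25, 18] → sum 86
[23, 3, 25, 18, 9] → sum 78
[3, 25, 18, 9, 6] → sum 61
[25, 18, 9, 6, 10] → sum 68
[18, 9, 6, 10, 17] → sum 60
[9, 6, 10, 17, 20] → sum 62
[6, 10, 17, 20, 14] → sum 67
[10, 17, 20, 14, 13] → sum 74
[17, 20, 14, 13, 14] → sum 78
[20, 14, 13, 14, 1] → sum 62
[14, 13, 14, 1, 17] → sum 59
[13, 14, 1, 17, 18] → sum 63
[14, 1, 17, 18, 5] → sum 55
[1, 17, 18, 5, 19] → sum 60
[17, 18, 5, 19, 16] → sum 75
[18, 5, 19, 16, 17] → sum 75
Least of these is 55.

55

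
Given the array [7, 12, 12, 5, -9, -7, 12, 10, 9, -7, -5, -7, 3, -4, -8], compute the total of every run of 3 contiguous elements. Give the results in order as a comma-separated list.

7 12 12 → sum 31
12 12 5 → sum 29
12 5 -9 → sum 8
5 -9 -7 → sum -11
-9 -7 12 → sum -4
-7 12 10 → sum 15
12 10 9 → sum 31
10 9 -7 → sum 12
9 -7 -5 → sum -3
-7 -5 -7 → sum -19
-5 -7 3 → sum -9
-7 3 -4 → sum -8
3 -4 -8 → sum -9

31, 29, 8, -11, -4, 15, 31, 12, -3, -19, -9, -8, -9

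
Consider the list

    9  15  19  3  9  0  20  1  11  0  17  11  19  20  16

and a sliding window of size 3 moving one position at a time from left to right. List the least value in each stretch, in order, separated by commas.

[9, 15, 19] → min 9
[15, 19, 3] → min 3
[19, 3, 9] → min 3
[3, 9, 0] → min 0
[9, 0, 20] → min 0
[0, 20, 1] → min 0
[20, 1, 11] → min 1
[1, 11, 0] → min 0
[11, 0, 17] → min 0
[0, 17, 11] → min 0
[17, 11, 19] → min 11
[11, 19, 20] → min 11
[19, 20, 16] → min 16

9, 3, 3, 0, 0, 0, 1, 0, 0, 0, 11, 11, 16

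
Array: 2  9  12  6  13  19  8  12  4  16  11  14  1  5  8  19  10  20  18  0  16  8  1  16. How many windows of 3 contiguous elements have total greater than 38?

(2, 9, 12) → sum 23
(9, 12, 6) → sum 27
(12, 6, 13) → sum 31
(6, 13, 19) → sum 38
(13, 19, 8) → sum 40  > 38 ✓
(19, 8, 12) → sum 39  > 38 ✓
(8, 12, 4) → sum 24
(12, 4, 16) → sum 32
(4, 16, 11) → sum 31
(16, 11, 14) → sum 41  > 38 ✓
(11, 14, 1) → sum 26
(14, 1, 5) → sum 20
(1, 5, 8) → sum 14
(5, 8, 19) → sum 32
(8, 19, 10) → sum 37
(19, 10, 20) → sum 49  > 38 ✓
(10, 20, 18) → sum 48  > 38 ✓
(20, 18, 0) → sum 38
(18, 0, 16) → sum 34
(0, 16, 8) → sum 24
(16, 8, 1) → sum 25
(8, 1, 16) → sum 25
5 windows satisfy the condition.

5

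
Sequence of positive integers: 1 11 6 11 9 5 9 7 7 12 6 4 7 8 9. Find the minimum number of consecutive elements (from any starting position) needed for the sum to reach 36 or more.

add 1: running sum 1 < 36
add 11: running sum 12 < 36
add 6: running sum 18 < 36
add 11: running sum 29 < 36
add 9: shortest ending here [11, 6, 11, 9] sum 37, len 4
add 5: shortest ending here [11, 6, 11, 9, 5] sum 42, len 5
add 9: shortest ending here [6, 11, 9, 5, 9] sum 40, len 5
add 7: shortest ending here [11, 9, 5, 9, 7] sum 41, len 5
add 7: shortest ending here [9, 5, 9, 7, 7] sum 37, len 5
add 12: shortest ending here [5, 9, 7, 7, 12] sum 40, len 5
add 6: shortest ending here [9, 7, 7, 12, 6] sum 41, len 5
add 4: shortest ending here [7, 7, 12, 6, 4] sum 36, len 5
add 7: shortest ending here [7, 12, 6, 4, 7] sum 36, len 5
add 8: shortest ending here [12, 6, 4, 7, 8] sum 37, len 5
add 9: shortest ending here [12, 6, 4, 7, 8, 9] sum 46, len 6
Shortest qualifying length: 4.

4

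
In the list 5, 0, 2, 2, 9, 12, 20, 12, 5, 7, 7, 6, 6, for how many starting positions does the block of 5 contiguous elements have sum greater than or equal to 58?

5 0 2 2 9 → sum 18
0 2 2 9 12 → sum 25
2 2 9 12 20 → sum 45
2 9 12 20 12 → sum 55
9 12 20 12 5 → sum 58  ≥ 58 ✓
12 20 12 5 7 → sum 56
20 12 5 7 7 → sum 51
12 5 7 7 6 → sum 37
5 7 7 6 6 → sum 31
1 window satisfy the condition.

1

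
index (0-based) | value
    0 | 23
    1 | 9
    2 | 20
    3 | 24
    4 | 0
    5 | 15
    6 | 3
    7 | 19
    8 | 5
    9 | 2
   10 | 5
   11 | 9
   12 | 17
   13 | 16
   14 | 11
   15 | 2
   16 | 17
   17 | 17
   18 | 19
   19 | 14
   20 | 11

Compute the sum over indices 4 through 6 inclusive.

18

Elements at indices 4..6: 0, 15, 3
sum(0, 15, 3) = 18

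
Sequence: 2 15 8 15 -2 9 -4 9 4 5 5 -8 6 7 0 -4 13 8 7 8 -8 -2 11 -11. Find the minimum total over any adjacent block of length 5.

-2

Each size-5 window and its sum:
2 15 8 15 -2 → sum 38
15 8 15 -2 9 → sum 45
8 15 -2 9 -4 → sum 26
15 -2 9 -4 9 → sum 27
-2 9 -4 9 4 → sum 16
9 -4 9 4 5 → sum 23
-4 9 4 5 5 → sum 19
9 4 5 5 -8 → sum 15
4 5 5 -8 6 → sum 12
5 5 -8 6 7 → sum 15
5 -8 6 7 0 → sum 10
-8 6 7 0 -4 → sum 1
6 7 0 -4 13 → sum 22
7 0 -4 13 8 → sum 24
0 -4 13 8 7 → sum 24
-4 13 8 7 8 → sum 32
13 8 7 8 -8 → sum 28
8 7 8 -8 -2 → sum 13
7 8 -8 -2 11 → sum 16
8 -8 -2 11 -11 → sum -2
Minimum of these is -2.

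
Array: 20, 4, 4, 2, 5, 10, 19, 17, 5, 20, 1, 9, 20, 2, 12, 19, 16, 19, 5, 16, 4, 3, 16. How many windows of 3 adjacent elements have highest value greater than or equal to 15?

20 4 4 → max 20  ≥ 15 ✓
4 4 2 → max 4
4 2 5 → max 5
2 5 10 → max 10
5 10 19 → max 19  ≥ 15 ✓
10 19 17 → max 19  ≥ 15 ✓
19 17 5 → max 19  ≥ 15 ✓
17 5 20 → max 20  ≥ 15 ✓
5 20 1 → max 20  ≥ 15 ✓
20 1 9 → max 20  ≥ 15 ✓
1 9 20 → max 20  ≥ 15 ✓
9 20 2 → max 20  ≥ 15 ✓
20 2 12 → max 20  ≥ 15 ✓
2 12 19 → max 19  ≥ 15 ✓
12 19 16 → max 19  ≥ 15 ✓
19 16 19 → max 19  ≥ 15 ✓
16 19 5 → max 19  ≥ 15 ✓
19 5 16 → max 19  ≥ 15 ✓
5 16 4 → max 16  ≥ 15 ✓
16 4 3 → max 16  ≥ 15 ✓
4 3 16 → max 16  ≥ 15 ✓
18 windows satisfy the condition.

18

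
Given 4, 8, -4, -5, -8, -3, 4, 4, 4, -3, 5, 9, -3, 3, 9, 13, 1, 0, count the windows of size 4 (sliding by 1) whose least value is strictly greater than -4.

(4, 8, -4, -5) → min -5
(8, -4, -5, -8) → min -8
(-4, -5, -8, -3) → min -8
(-5, -8, -3, 4) → min -8
(-8, -3, 4, 4) → min -8
(-3, 4, 4, 4) → min -3  > -4 ✓
(4, 4, 4, -3) → min -3  > -4 ✓
(4, 4, -3, 5) → min -3  > -4 ✓
(4, -3, 5, 9) → min -3  > -4 ✓
(-3, 5, 9, -3) → min -3  > -4 ✓
(5, 9, -3, 3) → min -3  > -4 ✓
(9, -3, 3, 9) → min -3  > -4 ✓
(-3, 3, 9, 13) → min -3  > -4 ✓
(3, 9, 13, 1) → min 1  > -4 ✓
(9, 13, 1, 0) → min 0  > -4 ✓
10 windows satisfy the condition.

10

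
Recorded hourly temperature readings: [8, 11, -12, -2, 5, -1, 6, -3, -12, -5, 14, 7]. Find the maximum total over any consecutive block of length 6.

[8, 11, -12, -2, 5, -1] → sum 9
[11, -12, -2, 5, -1, 6] → sum 7
[-12, -2, 5, -1, 6, -3] → sum -7
[-2, 5, -1, 6, -3, -12] → sum -7
[5, -1, 6, -3, -12, -5] → sum -10
[-1, 6, -3, -12, -5, 14] → sum -1
[6, -3, -12, -5, 14, 7] → sum 7
Maximum of these is 9.

9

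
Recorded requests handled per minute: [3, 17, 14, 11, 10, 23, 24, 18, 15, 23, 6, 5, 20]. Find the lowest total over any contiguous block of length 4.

3 17 14 11 → sum 45
17 14 11 10 → sum 52
14 11 10 23 → sum 58
11 10 23 24 → sum 68
10 23 24 18 → sum 75
23 24 18 15 → sum 80
24 18 15 23 → sum 80
18 15 23 6 → sum 62
15 23 6 5 → sum 49
23 6 5 20 → sum 54
Lowest of these is 45.

45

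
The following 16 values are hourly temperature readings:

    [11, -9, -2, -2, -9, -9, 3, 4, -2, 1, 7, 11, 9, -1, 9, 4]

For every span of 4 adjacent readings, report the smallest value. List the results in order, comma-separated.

Sliding a size-4 window across the 16 values:
(11, -9, -2, -2) → min -9
(-9, -2, -2, -9) → min -9
(-2, -2, -9, -9) → min -9
(-2, -9, -9, 3) → min -9
(-9, -9, 3, 4) → min -9
(-9, 3, 4, -2) → min -9
(3, 4, -2, 1) → min -2
(4, -2, 1, 7) → min -2
(-2, 1, 7, 11) → min -2
(1, 7, 11, 9) → min 1
(7, 11, 9, -1) → min -1
(11, 9, -1, 9) → min -1
(9, -1, 9, 4) → min -1

-9, -9, -9, -9, -9, -9, -2, -2, -2, 1, -1, -1, -1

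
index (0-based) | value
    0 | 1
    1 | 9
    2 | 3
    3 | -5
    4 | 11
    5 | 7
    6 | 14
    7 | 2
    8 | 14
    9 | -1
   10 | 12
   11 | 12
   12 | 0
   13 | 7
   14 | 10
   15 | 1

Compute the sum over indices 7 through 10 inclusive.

Elements at indices 7..10: 2, 14, -1, 12
sum(2, 14, -1, 12) = 27

27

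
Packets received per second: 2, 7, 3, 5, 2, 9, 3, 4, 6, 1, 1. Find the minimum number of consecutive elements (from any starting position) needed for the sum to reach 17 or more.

add 2: running sum 2 < 17
add 7: running sum 9 < 17
add 3: running sum 12 < 17
end 3: [2, 7, 3, 5] sum 17, len 4
end 4: [7, 3, 5, 2] sum 17, len 4
end 5: [3, 5, 2, 9] sum 19, len 4
end 6: [5, 2, 9, 3] sum 19, len 4
end 7: [2, 9, 3, 4] sum 18, len 4
end 8: [9, 3, 4, 6] sum 22, len 4
end 9: [9, 3, 4, 6, 1] sum 23, len 5
end 10: [9, 3, 4, 6, 1, 1] sum 24, len 6
Shortest qualifying length: 4.

4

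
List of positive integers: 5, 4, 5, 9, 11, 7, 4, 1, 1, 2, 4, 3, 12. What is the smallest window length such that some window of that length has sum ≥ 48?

add 5: running sum 5 < 48
add 4: running sum 9 < 48
add 5: running sum 14 < 48
add 9: running sum 23 < 48
add 11: running sum 34 < 48
add 7: running sum 41 < 48
add 4: running sum 45 < 48
add 1: running sum 46 < 48
add 1: running sum 47 < 48
end 9: [5, 4, 5, 9, 11, 7, 4, 1, 1, 2] sum 49, len 10
end 10: [4, 5, 9, 11, 7, 4, 1, 1, 2, 4] sum 48, len 10
end 11: [4, 5, 9, 11, 7, 4, 1, 1, 2, 4, 3] sum 51, len 11
end 12: [9, 11, 7, 4, 1, 1, 2, 4, 3, 12] sum 54, len 10
Shortest qualifying length: 10.

10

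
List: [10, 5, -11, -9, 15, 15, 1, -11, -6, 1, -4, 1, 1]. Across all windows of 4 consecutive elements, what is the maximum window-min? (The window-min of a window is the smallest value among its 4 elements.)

-4

10 5 -11 -9 → min -11
5 -11 -9 15 → min -11
-11 -9 15 15 → min -11
-9 15 15 1 → min -9
15 15 1 -11 → min -11
15 1 -11 -6 → min -11
1 -11 -6 1 → min -11
-11 -6 1 -4 → min -11
-6 1 -4 1 → min -6
1 -4 1 1 → min -4
Maximum of these is -4.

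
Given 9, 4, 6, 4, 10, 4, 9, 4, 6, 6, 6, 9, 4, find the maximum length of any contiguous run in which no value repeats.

3

[9] len 1
[9, 4] len 2
[9, 4, 6] len 3
[6, 4] len 2
[6, 4, 10] len 3
[10, 4] len 2
[10, 4, 9] len 3
[9, 4] len 2
[9, 4, 6] len 3
[6] len 1
[6] len 1
[6, 9] len 2
[6, 9, 4] len 3
Longest all-distinct length: 3.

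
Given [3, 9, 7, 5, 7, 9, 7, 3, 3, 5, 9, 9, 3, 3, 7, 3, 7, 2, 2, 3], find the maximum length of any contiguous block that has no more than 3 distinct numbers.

[3] 1 distinct, len 1
[3, 9] 2 distinct, len 2
[3, 9, 7] 3 distinct, len 3
[9, 7, 5] 3 distinct, len 3
[9, 7, 5, 7] 3 distinct, len 4
[9, 7, 5, 7, 9] 3 distinct, len 5
[9, 7, 5, 7, 9, 7] 3 distinct, len 6
[7, 9, 7, 3] 3 distinct, len 4
[7, 9, 7, 3, 3] 3 distinct, len 5
[7, 3, 3, 5] 3 distinct, len 4
[3, 3, 5, 9] 3 distinct, len 4
[3, 3, 5, 9, 9] 3 distinct, len 5
[3, 3, 5, 9, 9, 3] 3 distinct, len 6
[3, 3, 5, 9, 9, 3, 3] 3 distinct, len 7
[9, 9, 3, 3, 7] 3 distinct, len 5
[9, 9, 3, 3, 7, 3] 3 distinct, len 6
[9, 9, 3, 3, 7, 3, 7] 3 distinct, len 7
[3, 3, 7, 3, 7, 2] 3 distinct, len 6
[3, 3, 7, 3, 7, 2, 2] 3 distinct, len 7
[3, 3, 7, 3, 7, 2, 2, 3] 3 distinct, len 8
Longest length with ≤3 distinct: 8.

8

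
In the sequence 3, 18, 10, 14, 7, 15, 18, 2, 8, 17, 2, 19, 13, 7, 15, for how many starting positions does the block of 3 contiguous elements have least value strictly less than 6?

(3, 18, 10) → min 3  < 6 ✓
(18, 10, 14) → min 10
(10, 14, 7) → min 7
(14, 7, 15) → min 7
(7, 15, 18) → min 7
(15, 18, 2) → min 2  < 6 ✓
(18, 2, 8) → min 2  < 6 ✓
(2, 8, 17) → min 2  < 6 ✓
(8, 17, 2) → min 2  < 6 ✓
(17, 2, 19) → min 2  < 6 ✓
(2, 19, 13) → min 2  < 6 ✓
(19, 13, 7) → min 7
(13, 7, 15) → min 7
7 windows satisfy the condition.

7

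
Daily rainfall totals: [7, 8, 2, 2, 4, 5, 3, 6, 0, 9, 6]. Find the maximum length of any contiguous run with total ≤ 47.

→ 7: sum 7, len 1
→ 8: sum 15, len 2
→ 2: sum 17, len 3
→ 2: sum 19, len 4
→ 4: sum 23, len 5
→ 5: sum 28, len 6
→ 3: sum 31, len 7
→ 6: sum 37, len 8
→ 0: sum 37, len 9
→ 9: sum 46, len 10
→ 6 (dropped 7): sum 45, len 10
Longest length seen: 10.

10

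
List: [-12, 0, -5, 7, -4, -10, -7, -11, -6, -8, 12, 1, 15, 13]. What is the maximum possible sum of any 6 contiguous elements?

[-12, 0, -5, 7, -4, -10] → sum -24
[0, -5, 7, -4, -10, -7] → sum -19
[-5, 7, -4, -10, -7, -11] → sum -30
[7, -4, -10, -7, -11, -6] → sum -31
[-4, -10, -7, -11, -6, -8] → sum -46
[-10, -7, -11, -6, -8, 12] → sum -30
[-7, -11, -6, -8, 12, 1] → sum -19
[-11, -6, -8, 12, 1, 15] → sum 3
[-6, -8, 12, 1, 15, 13] → sum 27
Maximum of these is 27.

27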